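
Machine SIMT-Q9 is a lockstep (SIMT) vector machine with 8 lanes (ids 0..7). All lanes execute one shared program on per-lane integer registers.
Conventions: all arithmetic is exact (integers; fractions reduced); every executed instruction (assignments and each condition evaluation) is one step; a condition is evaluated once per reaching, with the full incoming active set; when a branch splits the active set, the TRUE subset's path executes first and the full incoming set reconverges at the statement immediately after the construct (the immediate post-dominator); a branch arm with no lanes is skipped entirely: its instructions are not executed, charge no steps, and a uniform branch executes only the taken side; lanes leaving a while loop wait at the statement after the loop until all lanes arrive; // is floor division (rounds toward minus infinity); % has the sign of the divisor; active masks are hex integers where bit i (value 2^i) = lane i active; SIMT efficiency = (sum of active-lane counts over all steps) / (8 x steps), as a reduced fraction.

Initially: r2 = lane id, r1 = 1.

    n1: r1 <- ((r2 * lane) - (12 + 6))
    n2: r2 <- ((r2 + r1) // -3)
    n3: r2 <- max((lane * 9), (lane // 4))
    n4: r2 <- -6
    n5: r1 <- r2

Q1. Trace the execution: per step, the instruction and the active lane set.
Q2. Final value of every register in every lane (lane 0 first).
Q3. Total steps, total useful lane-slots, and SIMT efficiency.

step 0: r1 <- ((r2 * lane) - (12 + 6)) 0xff
step 1: r2 <- ((r2 + r1) // -3)      0xff
step 2: r2 <- max((lane * 9), (lane // 4)) 0xff
step 3: r2 <- -6                     0xff
step 4: r1 <- r2                     0xff

Answer: 5 steps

r2: -6,-6,-6,-6,-6,-6,-6,-6
r1: -6,-6,-6,-6,-6,-6,-6,-6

steps = 5; useful = 40; efficiency = 40/40 = 1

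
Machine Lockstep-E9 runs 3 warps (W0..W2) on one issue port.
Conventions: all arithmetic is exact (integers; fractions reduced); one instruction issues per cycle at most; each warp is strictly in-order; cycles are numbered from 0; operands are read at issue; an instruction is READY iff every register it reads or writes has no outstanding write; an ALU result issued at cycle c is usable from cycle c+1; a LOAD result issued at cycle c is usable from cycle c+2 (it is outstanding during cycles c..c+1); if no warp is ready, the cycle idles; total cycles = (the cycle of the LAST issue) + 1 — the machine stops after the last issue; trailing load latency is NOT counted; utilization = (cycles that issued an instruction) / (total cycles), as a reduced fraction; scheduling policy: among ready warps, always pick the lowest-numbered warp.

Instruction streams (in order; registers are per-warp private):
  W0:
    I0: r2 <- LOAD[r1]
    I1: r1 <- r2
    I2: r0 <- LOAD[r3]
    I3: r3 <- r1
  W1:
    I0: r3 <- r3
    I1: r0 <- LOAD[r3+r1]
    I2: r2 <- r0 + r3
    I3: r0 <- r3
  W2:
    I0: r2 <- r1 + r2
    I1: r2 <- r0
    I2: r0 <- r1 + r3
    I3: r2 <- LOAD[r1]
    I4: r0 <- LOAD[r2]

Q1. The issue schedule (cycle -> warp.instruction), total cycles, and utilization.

cycle 0: W0.I0
cycle 1: W1.I0
cycle 2: W0.I1
cycle 3: W0.I2
cycle 4: W0.I3
cycle 5: W1.I1
cycle 6: W2.I0
cycle 7: W1.I2
cycle 8: W1.I3
cycle 9: W2.I1
cycle 10: W2.I2
cycle 11: W2.I3
cycle 12: idle
cycle 13: W2.I4

Answer: 14 cycles, utilization 13/14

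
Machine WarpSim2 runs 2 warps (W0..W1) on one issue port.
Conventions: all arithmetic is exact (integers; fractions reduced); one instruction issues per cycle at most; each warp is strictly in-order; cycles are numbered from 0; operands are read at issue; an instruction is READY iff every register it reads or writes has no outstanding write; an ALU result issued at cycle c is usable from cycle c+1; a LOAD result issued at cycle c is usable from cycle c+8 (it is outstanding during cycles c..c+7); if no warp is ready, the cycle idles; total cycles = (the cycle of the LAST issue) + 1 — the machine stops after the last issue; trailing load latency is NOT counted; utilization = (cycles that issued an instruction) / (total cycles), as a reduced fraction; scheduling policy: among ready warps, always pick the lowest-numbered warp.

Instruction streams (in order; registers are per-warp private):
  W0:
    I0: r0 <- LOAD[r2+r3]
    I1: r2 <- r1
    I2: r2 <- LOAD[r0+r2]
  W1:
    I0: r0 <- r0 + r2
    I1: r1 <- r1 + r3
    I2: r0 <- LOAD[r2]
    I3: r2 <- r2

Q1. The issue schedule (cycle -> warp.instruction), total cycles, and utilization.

cycle 0: W0.I0
cycle 1: W0.I1
cycle 2: W1.I0
cycle 3: W1.I1
cycle 4: W1.I2
cycle 5: W1.I3
cycle 6: idle
cycle 7: idle
cycle 8: W0.I2

Answer: 9 cycles, utilization 7/9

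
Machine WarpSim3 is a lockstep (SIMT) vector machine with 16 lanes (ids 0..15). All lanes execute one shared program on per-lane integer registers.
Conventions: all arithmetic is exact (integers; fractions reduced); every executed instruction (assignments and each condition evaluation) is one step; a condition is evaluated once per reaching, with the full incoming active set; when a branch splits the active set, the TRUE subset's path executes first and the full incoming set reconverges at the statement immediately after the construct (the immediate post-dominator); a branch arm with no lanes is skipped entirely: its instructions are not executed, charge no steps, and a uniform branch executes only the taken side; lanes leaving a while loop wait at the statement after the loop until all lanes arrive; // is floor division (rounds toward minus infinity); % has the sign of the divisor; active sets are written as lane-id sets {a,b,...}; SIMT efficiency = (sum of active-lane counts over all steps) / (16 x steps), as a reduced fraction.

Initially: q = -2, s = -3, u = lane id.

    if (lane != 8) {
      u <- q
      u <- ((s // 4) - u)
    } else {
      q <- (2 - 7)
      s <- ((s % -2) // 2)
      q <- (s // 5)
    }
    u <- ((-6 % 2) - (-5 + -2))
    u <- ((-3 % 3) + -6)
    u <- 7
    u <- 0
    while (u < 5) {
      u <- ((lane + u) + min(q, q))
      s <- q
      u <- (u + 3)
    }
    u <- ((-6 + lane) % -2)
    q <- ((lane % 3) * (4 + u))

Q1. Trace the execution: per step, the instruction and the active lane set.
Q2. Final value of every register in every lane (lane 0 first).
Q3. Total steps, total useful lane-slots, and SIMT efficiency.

step 0: eval (lane != 8)             {0,1,2,3,4,5,6,7,8,9,10,11,12,13,14,15}
step 1: u <- q                       {0,1,2,3,4,5,6,7,9,10,11,12,13,14,15}
step 2: u <- ((s // 4) - u)          {0,1,2,3,4,5,6,7,9,10,11,12,13,14,15}
step 3: q <- (2 - 7)                 {8}
step 4: s <- ((s % -2) // 2)         {8}
step 5: q <- (s // 5)                {8}
step 6: u <- ((-6 % 2) - (-5 + -2))  {0,1,2,3,4,5,6,7,8,9,10,11,12,13,14,15}
step 7: u <- ((-3 % 3) + -6)         {0,1,2,3,4,5,6,7,8,9,10,11,12,13,14,15}
step 8: u <- 7                       {0,1,2,3,4,5,6,7,8,9,10,11,12,13,14,15}
step 9: u <- 0                       {0,1,2,3,4,5,6,7,8,9,10,11,12,13,14,15}
step 10: eval (u < 5)                 {0,1,2,3,4,5,6,7,8,9,10,11,12,13,14,15}
step 11: u <- ((lane + u) + min(q, q)) {0,1,2,3,4,5,6,7,8,9,10,11,12,13,14,15}
step 12: s <- q                       {0,1,2,3,4,5,6,7,8,9,10,11,12,13,14,15}
step 13: u <- (u + 3)                 {0,1,2,3,4,5,6,7,8,9,10,11,12,13,14,15}
step 14: eval (u < 5)                 {0,1,2,3,4,5,6,7,8,9,10,11,12,13,14,15}
step 15: u <- ((lane + u) + min(q, q)) {0,1,2,3}
step 16: s <- q                       {0,1,2,3}
step 17: u <- (u + 3)                 {0,1,2,3}
step 18: eval (u < 5)                 {0,1,2,3}
step 19: u <- ((lane + u) + min(q, q)) {0,1}
step 20: s <- q                       {0,1}
step 21: u <- (u + 3)                 {0,1}
step 22: eval (u < 5)                 {0,1}
step 23: u <- ((lane + u) + min(q, q)) {0}
step 24: s <- q                       {0}
step 25: u <- (u + 3)                 {0}
step 26: eval (u < 5)                 {0}
step 27: u <- ((lane + u) + min(q, q)) {0}
step 28: s <- q                       {0}
step 29: u <- (u + 3)                 {0}
step 30: eval (u < 5)                 {0}
step 31: u <- ((-6 + lane) % -2)      {0,1,2,3,4,5,6,7,8,9,10,11,12,13,14,15}
step 32: q <- ((lane % 3) * (4 + u))  {0,1,2,3,4,5,6,7,8,9,10,11,12,13,14,15}

Answer: 33 steps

q: 0,3,8,0,4,6,0,3,8,0,4,6,0,3,8,0
s: -2,-2,-2,-2,-2,-2,-2,-2,-1,-2,-2,-2,-2,-2,-2,-2
u: 0,-1,0,-1,0,-1,0,-1,0,-1,0,-1,0,-1,0,-1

steps = 33; useful = 257; efficiency = 257/528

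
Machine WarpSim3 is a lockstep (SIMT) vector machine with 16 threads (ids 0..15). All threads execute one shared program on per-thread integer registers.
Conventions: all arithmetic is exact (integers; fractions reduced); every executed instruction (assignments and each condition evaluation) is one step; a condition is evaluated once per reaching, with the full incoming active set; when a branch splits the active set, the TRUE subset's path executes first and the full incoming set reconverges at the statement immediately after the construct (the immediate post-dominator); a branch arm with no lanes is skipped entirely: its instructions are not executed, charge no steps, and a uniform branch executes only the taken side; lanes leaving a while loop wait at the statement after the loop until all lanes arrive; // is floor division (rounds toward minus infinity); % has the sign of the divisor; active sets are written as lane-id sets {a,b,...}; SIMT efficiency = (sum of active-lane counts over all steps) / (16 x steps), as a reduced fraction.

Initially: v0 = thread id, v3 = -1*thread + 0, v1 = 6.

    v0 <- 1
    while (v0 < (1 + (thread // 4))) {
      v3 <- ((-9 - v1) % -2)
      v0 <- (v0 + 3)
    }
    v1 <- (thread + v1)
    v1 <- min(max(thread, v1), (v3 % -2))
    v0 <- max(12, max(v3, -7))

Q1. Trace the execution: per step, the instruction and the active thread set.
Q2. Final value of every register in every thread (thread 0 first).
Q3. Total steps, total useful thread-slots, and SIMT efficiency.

step 0: v0 <- 1                      {0,1,2,3,4,5,6,7,8,9,10,11,12,13,14,15}
step 1: eval (v0 < (1 + (thread // 4))) {0,1,2,3,4,5,6,7,8,9,10,11,12,13,14,15}
step 2: v3 <- ((-9 - v1) % -2)       {4,5,6,7,8,9,10,11,12,13,14,15}
step 3: v0 <- (v0 + 3)               {4,5,6,7,8,9,10,11,12,13,14,15}
step 4: eval (v0 < (1 + (thread // 4))) {4,5,6,7,8,9,10,11,12,13,14,15}
step 5: v1 <- (thread + v1)          {0,1,2,3,4,5,6,7,8,9,10,11,12,13,14,15}
step 6: v1 <- min(max(thread, v1), (v3 % -2)) {0,1,2,3,4,5,6,7,8,9,10,11,12,13,14,15}
step 7: v0 <- max(12, max(v3, -7))   {0,1,2,3,4,5,6,7,8,9,10,11,12,13,14,15}

Answer: 8 steps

v0: 12,12,12,12,12,12,12,12,12,12,12,12,12,12,12,12
v3: 0,-1,-2,-3,-1,-1,-1,-1,-1,-1,-1,-1,-1,-1,-1,-1
v1: 0,-1,0,-1,-1,-1,-1,-1,-1,-1,-1,-1,-1,-1,-1,-1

steps = 8; useful = 116; efficiency = 116/128 = 29/32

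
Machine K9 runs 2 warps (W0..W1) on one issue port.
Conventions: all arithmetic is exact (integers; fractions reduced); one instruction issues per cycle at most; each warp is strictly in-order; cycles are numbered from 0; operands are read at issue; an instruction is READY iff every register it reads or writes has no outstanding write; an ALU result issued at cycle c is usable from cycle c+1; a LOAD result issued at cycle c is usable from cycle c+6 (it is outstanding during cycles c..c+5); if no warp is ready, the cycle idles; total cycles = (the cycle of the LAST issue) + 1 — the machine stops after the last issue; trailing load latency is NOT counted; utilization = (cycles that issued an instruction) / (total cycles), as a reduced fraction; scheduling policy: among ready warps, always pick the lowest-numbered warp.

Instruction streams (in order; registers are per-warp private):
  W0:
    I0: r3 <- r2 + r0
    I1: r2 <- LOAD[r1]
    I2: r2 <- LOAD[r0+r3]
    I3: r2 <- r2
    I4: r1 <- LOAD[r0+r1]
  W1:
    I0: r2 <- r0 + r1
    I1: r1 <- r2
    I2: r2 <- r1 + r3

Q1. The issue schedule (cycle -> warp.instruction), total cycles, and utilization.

cycle 0: W0.I0
cycle 1: W0.I1
cycle 2: W1.I0
cycle 3: W1.I1
cycle 4: W1.I2
cycle 5: idle
cycle 6: idle
cycle 7: W0.I2
cycle 8: idle
cycle 9: idle
cycle 10: idle
cycle 11: idle
cycle 12: idle
cycle 13: W0.I3
cycle 14: W0.I4

Answer: 15 cycles, utilization 8/15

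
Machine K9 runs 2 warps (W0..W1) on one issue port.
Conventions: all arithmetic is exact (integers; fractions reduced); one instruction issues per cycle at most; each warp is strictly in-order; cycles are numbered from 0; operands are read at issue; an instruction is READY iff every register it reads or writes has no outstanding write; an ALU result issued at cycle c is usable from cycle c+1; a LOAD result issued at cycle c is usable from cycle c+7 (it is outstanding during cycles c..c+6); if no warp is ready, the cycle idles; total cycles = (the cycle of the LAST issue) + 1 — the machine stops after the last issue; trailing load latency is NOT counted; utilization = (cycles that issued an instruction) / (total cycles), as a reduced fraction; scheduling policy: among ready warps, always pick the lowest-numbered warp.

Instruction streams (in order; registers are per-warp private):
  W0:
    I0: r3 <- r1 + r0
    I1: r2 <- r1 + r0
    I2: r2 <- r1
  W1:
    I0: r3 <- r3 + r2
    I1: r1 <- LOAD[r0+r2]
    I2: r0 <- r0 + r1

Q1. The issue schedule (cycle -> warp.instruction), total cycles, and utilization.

cycle 0: W0.I0
cycle 1: W0.I1
cycle 2: W0.I2
cycle 3: W1.I0
cycle 4: W1.I1
cycle 5: idle
cycle 6: idle
cycle 7: idle
cycle 8: idle
cycle 9: idle
cycle 10: idle
cycle 11: W1.I2

Answer: 12 cycles, utilization 1/2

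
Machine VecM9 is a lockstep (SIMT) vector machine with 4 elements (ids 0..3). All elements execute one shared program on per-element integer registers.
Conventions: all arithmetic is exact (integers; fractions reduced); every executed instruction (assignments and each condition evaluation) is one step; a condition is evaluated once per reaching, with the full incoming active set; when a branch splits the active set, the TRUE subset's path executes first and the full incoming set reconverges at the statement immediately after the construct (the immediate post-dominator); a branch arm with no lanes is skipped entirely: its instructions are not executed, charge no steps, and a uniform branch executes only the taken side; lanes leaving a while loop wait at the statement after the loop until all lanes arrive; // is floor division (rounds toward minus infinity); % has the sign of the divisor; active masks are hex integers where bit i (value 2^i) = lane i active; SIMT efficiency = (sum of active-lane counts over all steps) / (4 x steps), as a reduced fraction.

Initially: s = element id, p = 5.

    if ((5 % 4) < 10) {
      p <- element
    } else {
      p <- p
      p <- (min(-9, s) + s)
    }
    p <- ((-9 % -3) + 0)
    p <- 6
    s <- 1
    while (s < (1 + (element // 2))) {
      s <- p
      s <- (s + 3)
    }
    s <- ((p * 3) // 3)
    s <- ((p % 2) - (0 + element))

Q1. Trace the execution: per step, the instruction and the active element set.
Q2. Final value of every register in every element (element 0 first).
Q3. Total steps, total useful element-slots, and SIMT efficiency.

step 0: eval ((5 % 4) < 10)          0xf
step 1: p <- element                 0xf
step 2: p <- ((-9 % -3) + 0)         0xf
step 3: p <- 6                       0xf
step 4: s <- 1                       0xf
step 5: eval (s < (1 + (element // 2))) 0xf
step 6: s <- p                       0xc
step 7: s <- (s + 3)                 0xc
step 8: eval (s < (1 + (element // 2))) 0xc
step 9: s <- ((p * 3) // 3)          0xf
step 10: s <- ((p % 2) - (0 + element)) 0xf

Answer: 11 steps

s: 0,-1,-2,-3
p: 6,6,6,6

steps = 11; useful = 38; efficiency = 38/44 = 19/22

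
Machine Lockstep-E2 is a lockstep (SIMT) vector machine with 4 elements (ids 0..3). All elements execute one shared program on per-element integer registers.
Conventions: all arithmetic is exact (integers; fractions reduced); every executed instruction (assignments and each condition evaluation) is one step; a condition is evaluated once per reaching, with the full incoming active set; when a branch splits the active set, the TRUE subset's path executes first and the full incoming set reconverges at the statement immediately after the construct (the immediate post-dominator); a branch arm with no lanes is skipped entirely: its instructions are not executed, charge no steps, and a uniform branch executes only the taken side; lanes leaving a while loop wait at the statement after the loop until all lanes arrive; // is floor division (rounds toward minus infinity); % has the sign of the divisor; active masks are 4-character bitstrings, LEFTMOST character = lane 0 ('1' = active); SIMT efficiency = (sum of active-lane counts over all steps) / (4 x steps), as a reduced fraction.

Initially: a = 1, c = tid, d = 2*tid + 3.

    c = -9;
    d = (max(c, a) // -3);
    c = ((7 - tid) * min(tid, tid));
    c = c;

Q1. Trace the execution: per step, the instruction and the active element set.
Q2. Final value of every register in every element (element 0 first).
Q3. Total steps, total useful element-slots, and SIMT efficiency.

step 0: c <- -9                      1111
step 1: d <- (max(c, a) // -3)       1111
step 2: c <- ((7 - tid) * min(tid, tid)) 1111
step 3: c <- c                       1111

Answer: 4 steps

a: 1,1,1,1
c: 0,6,10,12
d: -1,-1,-1,-1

steps = 4; useful = 16; efficiency = 16/16 = 1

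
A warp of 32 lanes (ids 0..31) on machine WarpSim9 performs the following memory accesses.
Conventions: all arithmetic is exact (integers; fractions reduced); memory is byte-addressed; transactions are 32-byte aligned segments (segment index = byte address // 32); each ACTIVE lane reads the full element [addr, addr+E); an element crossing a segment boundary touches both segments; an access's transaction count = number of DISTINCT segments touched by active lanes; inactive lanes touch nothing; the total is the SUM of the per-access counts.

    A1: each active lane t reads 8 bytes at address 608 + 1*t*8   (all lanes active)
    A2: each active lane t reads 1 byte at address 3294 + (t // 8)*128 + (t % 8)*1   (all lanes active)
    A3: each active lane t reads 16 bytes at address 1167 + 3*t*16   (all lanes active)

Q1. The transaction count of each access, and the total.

A1: 8 transactions
A2: 8 transactions
A3: 48 transactions

Answer: 8,8,48; total 64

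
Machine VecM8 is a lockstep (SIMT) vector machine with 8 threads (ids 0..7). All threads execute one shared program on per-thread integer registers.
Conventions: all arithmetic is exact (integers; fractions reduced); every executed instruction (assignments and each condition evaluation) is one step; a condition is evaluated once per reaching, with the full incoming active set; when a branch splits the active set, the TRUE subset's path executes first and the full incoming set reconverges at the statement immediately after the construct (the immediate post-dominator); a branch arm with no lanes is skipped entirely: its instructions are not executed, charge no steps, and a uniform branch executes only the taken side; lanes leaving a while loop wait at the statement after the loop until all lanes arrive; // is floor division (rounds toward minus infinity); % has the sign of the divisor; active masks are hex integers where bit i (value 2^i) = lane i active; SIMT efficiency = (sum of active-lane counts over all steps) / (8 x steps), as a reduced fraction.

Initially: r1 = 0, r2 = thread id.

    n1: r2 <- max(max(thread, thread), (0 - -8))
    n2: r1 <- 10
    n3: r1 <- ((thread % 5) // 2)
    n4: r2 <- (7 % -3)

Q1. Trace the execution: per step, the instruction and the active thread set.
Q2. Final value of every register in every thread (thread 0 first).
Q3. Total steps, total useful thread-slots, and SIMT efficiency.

step 0: r2 <- max(max(thread, thread), (0 - -8)) 0xff
step 1: r1 <- 10                     0xff
step 2: r1 <- ((thread % 5) // 2)    0xff
step 3: r2 <- (7 % -3)               0xff

Answer: 4 steps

r1: 0,0,1,1,2,0,0,1
r2: -2,-2,-2,-2,-2,-2,-2,-2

steps = 4; useful = 32; efficiency = 32/32 = 1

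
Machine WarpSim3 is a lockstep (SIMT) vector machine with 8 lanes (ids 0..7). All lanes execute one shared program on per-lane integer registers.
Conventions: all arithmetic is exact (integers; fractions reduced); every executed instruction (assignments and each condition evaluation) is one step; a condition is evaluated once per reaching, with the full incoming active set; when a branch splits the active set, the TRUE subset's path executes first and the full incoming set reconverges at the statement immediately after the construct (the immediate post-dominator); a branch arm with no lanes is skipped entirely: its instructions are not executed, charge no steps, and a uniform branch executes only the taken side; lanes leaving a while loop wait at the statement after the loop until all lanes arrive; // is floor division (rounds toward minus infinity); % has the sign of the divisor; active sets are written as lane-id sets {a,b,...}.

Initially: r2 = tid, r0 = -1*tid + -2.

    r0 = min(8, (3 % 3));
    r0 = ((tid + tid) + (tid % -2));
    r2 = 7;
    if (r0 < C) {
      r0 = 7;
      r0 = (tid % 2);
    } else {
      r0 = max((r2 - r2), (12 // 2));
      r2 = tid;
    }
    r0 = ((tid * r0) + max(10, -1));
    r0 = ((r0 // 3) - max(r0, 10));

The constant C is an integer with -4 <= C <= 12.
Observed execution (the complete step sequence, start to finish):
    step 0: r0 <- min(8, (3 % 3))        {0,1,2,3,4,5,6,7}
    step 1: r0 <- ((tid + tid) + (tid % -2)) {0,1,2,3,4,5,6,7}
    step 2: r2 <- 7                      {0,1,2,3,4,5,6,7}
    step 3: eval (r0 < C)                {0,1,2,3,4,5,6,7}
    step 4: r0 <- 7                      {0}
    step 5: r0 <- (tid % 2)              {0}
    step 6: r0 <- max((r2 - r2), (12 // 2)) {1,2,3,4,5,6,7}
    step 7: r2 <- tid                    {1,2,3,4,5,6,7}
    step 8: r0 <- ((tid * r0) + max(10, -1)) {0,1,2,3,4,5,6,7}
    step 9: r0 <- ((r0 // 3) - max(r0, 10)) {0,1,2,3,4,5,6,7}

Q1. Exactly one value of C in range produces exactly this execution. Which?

Answer: C = 1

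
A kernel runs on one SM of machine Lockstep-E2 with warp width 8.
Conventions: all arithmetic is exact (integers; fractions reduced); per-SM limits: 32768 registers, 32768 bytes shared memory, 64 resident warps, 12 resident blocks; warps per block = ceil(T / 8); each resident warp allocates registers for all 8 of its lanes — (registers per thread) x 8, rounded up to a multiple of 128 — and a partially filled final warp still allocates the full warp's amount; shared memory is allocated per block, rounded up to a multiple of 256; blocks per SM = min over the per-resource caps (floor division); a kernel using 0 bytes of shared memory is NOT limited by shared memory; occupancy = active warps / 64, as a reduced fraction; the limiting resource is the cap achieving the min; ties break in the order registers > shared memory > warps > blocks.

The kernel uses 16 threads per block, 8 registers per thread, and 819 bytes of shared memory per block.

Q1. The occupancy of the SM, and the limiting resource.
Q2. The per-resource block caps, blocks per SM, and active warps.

Answer: occupancy 3/8, limited by blocks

registers: 128 blocks
shared memory: 32 blocks
warps: 32 blocks
blocks: 12 blocks

Answer: 12 blocks, 24 active warps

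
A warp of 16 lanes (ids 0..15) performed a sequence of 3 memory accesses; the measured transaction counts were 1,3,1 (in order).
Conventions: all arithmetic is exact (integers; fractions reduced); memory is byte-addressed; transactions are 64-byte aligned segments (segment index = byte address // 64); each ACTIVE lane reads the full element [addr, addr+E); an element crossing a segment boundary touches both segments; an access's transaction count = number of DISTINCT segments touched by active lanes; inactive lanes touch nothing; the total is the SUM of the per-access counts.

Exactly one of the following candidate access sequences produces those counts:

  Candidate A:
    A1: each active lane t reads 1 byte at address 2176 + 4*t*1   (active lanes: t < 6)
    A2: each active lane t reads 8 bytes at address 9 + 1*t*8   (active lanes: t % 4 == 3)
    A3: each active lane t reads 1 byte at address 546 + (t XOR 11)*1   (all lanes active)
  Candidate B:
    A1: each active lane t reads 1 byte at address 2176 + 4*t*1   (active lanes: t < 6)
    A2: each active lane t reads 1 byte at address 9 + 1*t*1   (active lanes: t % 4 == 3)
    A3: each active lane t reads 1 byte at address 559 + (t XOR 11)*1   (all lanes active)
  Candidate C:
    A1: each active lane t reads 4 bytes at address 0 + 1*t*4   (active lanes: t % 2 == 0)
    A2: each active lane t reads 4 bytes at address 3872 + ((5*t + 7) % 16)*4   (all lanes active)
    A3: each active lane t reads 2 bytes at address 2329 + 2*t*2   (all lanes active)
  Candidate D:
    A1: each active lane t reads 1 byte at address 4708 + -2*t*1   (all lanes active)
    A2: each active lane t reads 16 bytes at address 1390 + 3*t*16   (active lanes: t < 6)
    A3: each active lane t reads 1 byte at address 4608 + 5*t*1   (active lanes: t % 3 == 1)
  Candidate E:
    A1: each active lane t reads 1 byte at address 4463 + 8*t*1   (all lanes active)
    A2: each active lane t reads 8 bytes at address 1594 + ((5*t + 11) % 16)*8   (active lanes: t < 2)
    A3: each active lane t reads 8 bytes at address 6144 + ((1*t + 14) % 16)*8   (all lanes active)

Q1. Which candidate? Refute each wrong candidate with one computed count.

B: A2 gives 1 transaction, not 3
C: A2 gives 2 transactions, not 3
D: A2 gives 5 transactions, not 3
E: A1 gives 3 transactions, not 1
A: all counts match (1,3,1)

Answer: A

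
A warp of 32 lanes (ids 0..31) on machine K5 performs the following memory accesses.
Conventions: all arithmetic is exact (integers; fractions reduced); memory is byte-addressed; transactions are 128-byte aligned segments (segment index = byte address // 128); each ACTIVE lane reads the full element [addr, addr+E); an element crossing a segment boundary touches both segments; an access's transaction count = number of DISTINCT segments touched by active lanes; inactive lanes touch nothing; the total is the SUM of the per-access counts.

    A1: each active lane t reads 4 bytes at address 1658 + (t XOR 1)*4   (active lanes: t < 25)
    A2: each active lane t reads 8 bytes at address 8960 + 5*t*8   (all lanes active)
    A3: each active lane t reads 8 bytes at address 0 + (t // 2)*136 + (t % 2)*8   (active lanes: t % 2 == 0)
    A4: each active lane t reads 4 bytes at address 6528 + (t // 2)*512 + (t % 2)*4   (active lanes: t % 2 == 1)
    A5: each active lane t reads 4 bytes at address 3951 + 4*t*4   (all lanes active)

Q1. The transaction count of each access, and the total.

A1: 2 transactions
A2: 10 transactions
A3: 16 transactions
A4: 16 transactions
A5: 5 transactions

Answer: 2,10,16,16,5; total 49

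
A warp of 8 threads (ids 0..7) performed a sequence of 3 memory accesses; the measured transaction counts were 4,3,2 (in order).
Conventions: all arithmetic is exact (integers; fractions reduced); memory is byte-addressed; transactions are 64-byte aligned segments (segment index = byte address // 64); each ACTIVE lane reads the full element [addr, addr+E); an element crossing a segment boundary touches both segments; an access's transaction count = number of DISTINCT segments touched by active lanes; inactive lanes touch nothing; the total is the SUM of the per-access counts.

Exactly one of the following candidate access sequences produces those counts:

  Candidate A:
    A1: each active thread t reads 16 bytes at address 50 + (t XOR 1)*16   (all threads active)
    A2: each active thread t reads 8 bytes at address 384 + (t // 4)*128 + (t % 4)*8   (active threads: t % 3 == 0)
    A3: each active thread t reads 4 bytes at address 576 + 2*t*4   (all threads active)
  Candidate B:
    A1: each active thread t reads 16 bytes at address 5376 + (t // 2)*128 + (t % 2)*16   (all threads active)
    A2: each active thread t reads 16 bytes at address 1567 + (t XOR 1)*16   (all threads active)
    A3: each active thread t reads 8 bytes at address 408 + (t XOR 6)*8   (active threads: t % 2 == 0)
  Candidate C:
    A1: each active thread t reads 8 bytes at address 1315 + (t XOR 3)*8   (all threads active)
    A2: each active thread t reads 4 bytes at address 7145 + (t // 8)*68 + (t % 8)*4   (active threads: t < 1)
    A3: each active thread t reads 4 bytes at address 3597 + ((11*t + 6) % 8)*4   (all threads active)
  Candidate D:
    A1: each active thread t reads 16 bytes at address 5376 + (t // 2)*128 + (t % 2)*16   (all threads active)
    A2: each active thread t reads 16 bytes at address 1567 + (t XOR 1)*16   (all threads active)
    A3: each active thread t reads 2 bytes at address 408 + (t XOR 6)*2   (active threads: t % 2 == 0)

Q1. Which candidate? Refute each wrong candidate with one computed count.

A: A1 gives 3 transactions, not 4
C: A1 gives 2 transactions, not 4
D: A3 gives 1 transaction, not 2
B: all counts match (4,3,2)

Answer: B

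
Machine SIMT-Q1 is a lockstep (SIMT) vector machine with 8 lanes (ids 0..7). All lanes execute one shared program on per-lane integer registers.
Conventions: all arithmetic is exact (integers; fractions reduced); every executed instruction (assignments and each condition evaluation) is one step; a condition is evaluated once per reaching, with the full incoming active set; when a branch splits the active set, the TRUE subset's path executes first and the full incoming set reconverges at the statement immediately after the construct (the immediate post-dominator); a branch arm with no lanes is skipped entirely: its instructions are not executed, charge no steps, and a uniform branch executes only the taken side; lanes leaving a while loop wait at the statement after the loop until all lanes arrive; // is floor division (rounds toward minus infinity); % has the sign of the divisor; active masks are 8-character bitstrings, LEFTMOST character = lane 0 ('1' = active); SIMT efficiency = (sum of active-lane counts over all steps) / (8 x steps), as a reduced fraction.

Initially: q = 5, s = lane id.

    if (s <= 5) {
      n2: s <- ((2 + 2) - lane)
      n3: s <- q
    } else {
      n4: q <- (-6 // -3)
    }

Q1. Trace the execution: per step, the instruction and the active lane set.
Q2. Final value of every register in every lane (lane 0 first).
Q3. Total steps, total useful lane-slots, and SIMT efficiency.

step 0: eval (s <= 5)                11111111
step 1: s <- ((2 + 2) - lane)        11111100
step 2: s <- q                       11111100
step 3: q <- (-6 // -3)              00000011

Answer: 4 steps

q: 5,5,5,5,5,5,2,2
s: 5,5,5,5,5,5,6,7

steps = 4; useful = 22; efficiency = 22/32 = 11/16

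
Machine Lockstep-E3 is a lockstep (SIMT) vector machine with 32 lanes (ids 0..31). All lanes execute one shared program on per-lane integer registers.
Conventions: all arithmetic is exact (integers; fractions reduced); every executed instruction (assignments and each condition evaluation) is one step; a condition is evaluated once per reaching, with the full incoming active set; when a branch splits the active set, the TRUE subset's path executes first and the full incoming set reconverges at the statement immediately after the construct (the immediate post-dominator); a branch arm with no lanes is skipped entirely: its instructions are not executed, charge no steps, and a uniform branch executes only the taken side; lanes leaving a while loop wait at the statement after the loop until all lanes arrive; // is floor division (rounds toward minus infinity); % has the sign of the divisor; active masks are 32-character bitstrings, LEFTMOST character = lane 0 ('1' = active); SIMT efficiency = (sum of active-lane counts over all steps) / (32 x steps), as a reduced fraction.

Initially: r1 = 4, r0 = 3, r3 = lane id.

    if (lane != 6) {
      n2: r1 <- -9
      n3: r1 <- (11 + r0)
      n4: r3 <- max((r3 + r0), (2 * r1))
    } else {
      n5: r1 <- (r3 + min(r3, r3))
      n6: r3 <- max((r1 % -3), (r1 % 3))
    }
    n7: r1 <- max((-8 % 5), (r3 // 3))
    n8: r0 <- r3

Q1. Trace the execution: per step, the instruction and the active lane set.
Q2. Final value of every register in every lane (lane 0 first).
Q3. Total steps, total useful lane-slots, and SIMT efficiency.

step 0: eval (lane != 6)             11111111111111111111111111111111
step 1: r1 <- -9                     11111101111111111111111111111111
step 2: r1 <- (11 + r0)              11111101111111111111111111111111
step 3: r3 <- max((r3 + r0), (2 * r1)) 11111101111111111111111111111111
step 4: r1 <- (r3 + min(r3, r3))     00000010000000000000000000000000
step 5: r3 <- max((r1 % -3), (r1 % 3)) 00000010000000000000000000000000
step 6: r1 <- max((-8 % 5), (r3 // 3)) 11111111111111111111111111111111
step 7: r0 <- r3                     11111111111111111111111111111111

Answer: 8 steps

r1: 9,9,9,9,9,9,2,9,9,9,9,9,9,9,9,9,9,9,9,9,9,9,9,9,9,9,9,10,10,10,11,11
r0: 28,28,28,28,28,28,0,28,28,28,28,28,28,28,28,28,28,28,28,28,28,28,28,28,28,28,29,30,31,32,33,34
r3: 28,28,28,28,28,28,0,28,28,28,28,28,28,28,28,28,28,28,28,28,28,28,28,28,28,28,29,30,31,32,33,34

steps = 8; useful = 191; efficiency = 191/256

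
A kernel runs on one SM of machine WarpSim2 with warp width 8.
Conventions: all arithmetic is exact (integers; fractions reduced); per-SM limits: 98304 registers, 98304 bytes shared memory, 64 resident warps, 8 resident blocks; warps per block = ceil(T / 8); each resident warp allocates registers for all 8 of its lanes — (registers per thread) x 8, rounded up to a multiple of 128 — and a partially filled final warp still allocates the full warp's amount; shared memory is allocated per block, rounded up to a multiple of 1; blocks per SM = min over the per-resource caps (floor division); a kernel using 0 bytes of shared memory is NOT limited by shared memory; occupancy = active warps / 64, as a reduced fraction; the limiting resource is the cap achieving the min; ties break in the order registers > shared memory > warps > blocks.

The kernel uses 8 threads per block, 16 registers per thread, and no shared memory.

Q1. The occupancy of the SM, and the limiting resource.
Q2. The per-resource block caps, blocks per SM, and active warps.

Answer: occupancy 1/8, limited by blocks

registers: 768 blocks
shared memory: no limit (kernel uses none)
warps: 64 blocks
blocks: 8 blocks

Answer: 8 blocks, 8 active warps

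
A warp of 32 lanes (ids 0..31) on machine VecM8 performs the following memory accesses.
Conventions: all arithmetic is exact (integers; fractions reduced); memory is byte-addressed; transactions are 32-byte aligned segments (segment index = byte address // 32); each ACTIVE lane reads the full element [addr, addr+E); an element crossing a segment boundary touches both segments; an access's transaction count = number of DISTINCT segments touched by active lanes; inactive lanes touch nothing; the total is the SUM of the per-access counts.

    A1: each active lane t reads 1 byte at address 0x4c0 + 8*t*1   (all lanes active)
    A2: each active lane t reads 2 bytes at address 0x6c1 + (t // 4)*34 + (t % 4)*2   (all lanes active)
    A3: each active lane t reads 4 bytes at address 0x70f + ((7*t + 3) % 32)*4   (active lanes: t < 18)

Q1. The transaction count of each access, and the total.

A1: 8 transactions
A2: 8 transactions
A3: 5 transactions

Answer: 8,8,5; total 21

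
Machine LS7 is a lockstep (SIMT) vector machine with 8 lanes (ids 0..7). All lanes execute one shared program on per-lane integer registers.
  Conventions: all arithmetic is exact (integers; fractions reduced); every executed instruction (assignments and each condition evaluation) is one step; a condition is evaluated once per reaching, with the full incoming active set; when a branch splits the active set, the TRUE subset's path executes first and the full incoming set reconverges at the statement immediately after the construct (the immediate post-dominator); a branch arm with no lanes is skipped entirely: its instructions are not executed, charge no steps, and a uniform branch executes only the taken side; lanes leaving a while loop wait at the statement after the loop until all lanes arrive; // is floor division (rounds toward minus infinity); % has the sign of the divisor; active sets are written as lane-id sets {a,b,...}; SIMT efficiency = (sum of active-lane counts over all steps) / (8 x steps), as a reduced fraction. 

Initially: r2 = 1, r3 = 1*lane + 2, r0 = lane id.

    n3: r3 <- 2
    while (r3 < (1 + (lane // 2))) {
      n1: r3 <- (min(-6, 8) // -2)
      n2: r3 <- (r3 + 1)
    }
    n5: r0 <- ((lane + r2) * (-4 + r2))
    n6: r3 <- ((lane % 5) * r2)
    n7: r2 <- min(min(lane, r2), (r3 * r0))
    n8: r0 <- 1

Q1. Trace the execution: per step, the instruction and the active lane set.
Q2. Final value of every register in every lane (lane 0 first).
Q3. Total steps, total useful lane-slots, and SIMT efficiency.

step 0: r3 <- 2                      {0,1,2,3,4,5,6,7}
step 1: eval (r3 < (1 + (lane // 2))) {0,1,2,3,4,5,6,7}
step 2: r3 <- (min(-6, 8) // -2)     {4,5,6,7}
step 3: r3 <- (r3 + 1)               {4,5,6,7}
step 4: eval (r3 < (1 + (lane // 2))) {4,5,6,7}
step 5: r0 <- ((lane + r2) * (-4 + r2)) {0,1,2,3,4,5,6,7}
step 6: r3 <- ((lane % 5) * r2)      {0,1,2,3,4,5,6,7}
step 7: r2 <- min(min(lane, r2), (r3 * r0)) {0,1,2,3,4,5,6,7}
step 8: r0 <- 1                      {0,1,2,3,4,5,6,7}

Answer: 9 steps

r2: 0,-6,-18,-36,-60,0,-21,-48
r3: 0,1,2,3,4,0,1,2
r0: 1,1,1,1,1,1,1,1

steps = 9; useful = 60; efficiency = 60/72 = 5/6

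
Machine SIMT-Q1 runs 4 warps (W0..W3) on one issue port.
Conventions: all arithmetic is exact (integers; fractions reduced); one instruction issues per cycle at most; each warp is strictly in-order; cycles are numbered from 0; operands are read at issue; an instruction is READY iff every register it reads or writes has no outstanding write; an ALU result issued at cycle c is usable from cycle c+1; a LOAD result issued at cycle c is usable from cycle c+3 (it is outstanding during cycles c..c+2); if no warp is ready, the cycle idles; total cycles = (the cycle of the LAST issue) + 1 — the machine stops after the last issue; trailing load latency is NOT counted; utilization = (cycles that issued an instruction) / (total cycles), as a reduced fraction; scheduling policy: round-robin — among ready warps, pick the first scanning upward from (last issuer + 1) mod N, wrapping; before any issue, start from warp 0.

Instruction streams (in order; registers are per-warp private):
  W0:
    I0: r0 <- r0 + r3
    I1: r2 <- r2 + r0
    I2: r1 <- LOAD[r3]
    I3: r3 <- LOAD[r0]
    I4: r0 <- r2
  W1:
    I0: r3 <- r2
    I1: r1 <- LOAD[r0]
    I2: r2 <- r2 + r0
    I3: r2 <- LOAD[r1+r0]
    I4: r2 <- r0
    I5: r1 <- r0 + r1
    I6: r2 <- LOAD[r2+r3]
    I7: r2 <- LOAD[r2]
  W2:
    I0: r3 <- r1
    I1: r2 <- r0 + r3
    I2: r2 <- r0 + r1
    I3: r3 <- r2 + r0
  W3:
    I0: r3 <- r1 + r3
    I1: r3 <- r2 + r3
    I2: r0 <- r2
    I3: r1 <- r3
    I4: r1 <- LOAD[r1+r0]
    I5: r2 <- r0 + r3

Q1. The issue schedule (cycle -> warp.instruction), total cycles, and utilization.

cycle 0: W0.I0
cycle 1: W1.I0
cycle 2: W2.I0
cycle 3: W3.I0
cycle 4: W0.I1
cycle 5: W1.I1
cycle 6: W2.I1
cycle 7: W3.I1
cycle 8: W0.I2
cycle 9: W1.I2
cycle 10: W2.I2
cycle 11: W3.I2
cycle 12: W0.I3
cycle 13: W1.I3
cycle 14: W2.I3
cycle 15: W3.I3
cycle 16: W0.I4
cycle 17: W1.I4
cycle 18: W3.I4
cycle 19: W1.I5
cycle 20: W3.I5
cycle 21: W1.I6
cycle 22: idle
cycle 23: idle
cycle 24: W1.I7

Answer: 25 cycles, utilization 23/25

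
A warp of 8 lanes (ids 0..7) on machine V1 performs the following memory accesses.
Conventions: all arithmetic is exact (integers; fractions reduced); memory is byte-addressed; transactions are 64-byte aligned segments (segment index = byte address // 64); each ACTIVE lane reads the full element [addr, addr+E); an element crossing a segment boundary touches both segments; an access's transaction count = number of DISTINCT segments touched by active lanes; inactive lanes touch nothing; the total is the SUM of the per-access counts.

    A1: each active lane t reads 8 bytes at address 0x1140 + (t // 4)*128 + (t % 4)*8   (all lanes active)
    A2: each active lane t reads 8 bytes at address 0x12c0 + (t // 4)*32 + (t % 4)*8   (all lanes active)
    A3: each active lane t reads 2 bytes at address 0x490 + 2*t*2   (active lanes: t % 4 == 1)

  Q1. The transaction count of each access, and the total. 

A1: 2 transactions
A2: 1 transaction
A3: 1 transaction

Answer: 2,1,1; total 4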